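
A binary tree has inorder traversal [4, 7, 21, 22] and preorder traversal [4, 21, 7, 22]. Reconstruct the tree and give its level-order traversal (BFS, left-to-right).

Inorder:  [4, 7, 21, 22]
Preorder: [4, 21, 7, 22]
Algorithm: preorder visits root first, so consume preorder in order;
for each root, split the current inorder slice at that value into
left-subtree inorder and right-subtree inorder, then recurse.
Recursive splits:
  root=4; inorder splits into left=[], right=[7, 21, 22]
  root=21; inorder splits into left=[7], right=[22]
  root=7; inorder splits into left=[], right=[]
  root=22; inorder splits into left=[], right=[]
Reconstructed level-order: [4, 21, 7, 22]


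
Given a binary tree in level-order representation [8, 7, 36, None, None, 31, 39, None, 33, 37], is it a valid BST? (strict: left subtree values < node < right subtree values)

Level-order array: [8, 7, 36, None, None, 31, 39, None, 33, 37]
Validate using subtree bounds (lo, hi): at each node, require lo < value < hi,
then recurse left with hi=value and right with lo=value.
Preorder trace (stopping at first violation):
  at node 8 with bounds (-inf, +inf): OK
  at node 7 with bounds (-inf, 8): OK
  at node 36 with bounds (8, +inf): OK
  at node 31 with bounds (8, 36): OK
  at node 33 with bounds (31, 36): OK
  at node 39 with bounds (36, +inf): OK
  at node 37 with bounds (36, 39): OK
No violation found at any node.
Result: Valid BST


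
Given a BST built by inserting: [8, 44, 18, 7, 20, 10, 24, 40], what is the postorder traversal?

Tree insertion order: [8, 44, 18, 7, 20, 10, 24, 40]
Tree (level-order array): [8, 7, 44, None, None, 18, None, 10, 20, None, None, None, 24, None, 40]
Postorder traversal: [7, 10, 40, 24, 20, 18, 44, 8]


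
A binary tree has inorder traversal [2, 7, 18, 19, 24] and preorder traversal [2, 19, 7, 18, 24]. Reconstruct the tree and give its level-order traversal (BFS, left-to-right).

Inorder:  [2, 7, 18, 19, 24]
Preorder: [2, 19, 7, 18, 24]
Algorithm: preorder visits root first, so consume preorder in order;
for each root, split the current inorder slice at that value into
left-subtree inorder and right-subtree inorder, then recurse.
Recursive splits:
  root=2; inorder splits into left=[], right=[7, 18, 19, 24]
  root=19; inorder splits into left=[7, 18], right=[24]
  root=7; inorder splits into left=[], right=[18]
  root=18; inorder splits into left=[], right=[]
  root=24; inorder splits into left=[], right=[]
Reconstructed level-order: [2, 19, 7, 24, 18]


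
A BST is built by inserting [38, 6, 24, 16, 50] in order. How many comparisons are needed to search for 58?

Search path for 58: 38 -> 50
Found: False
Comparisons: 2


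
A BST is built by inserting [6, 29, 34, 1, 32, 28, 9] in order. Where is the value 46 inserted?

Starting tree (level order): [6, 1, 29, None, None, 28, 34, 9, None, 32]
Insertion path: 6 -> 29 -> 34
Result: insert 46 as right child of 34
Final tree (level order): [6, 1, 29, None, None, 28, 34, 9, None, 32, 46]


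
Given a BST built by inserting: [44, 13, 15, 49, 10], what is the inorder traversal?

Tree insertion order: [44, 13, 15, 49, 10]
Tree (level-order array): [44, 13, 49, 10, 15]
Inorder traversal: [10, 13, 15, 44, 49]


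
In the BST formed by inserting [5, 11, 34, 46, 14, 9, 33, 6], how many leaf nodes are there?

Tree built from: [5, 11, 34, 46, 14, 9, 33, 6]
Tree (level-order array): [5, None, 11, 9, 34, 6, None, 14, 46, None, None, None, 33]
Rule: A leaf has 0 children.
Per-node child counts:
  node 5: 1 child(ren)
  node 11: 2 child(ren)
  node 9: 1 child(ren)
  node 6: 0 child(ren)
  node 34: 2 child(ren)
  node 14: 1 child(ren)
  node 33: 0 child(ren)
  node 46: 0 child(ren)
Matching nodes: [6, 33, 46]
Count of leaf nodes: 3


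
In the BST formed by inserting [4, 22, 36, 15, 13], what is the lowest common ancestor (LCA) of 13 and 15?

Tree insertion order: [4, 22, 36, 15, 13]
Tree (level-order array): [4, None, 22, 15, 36, 13]
In a BST, the LCA of p=13, q=15 is the first node v on the
root-to-leaf path with p <= v <= q (go left if both < v, right if both > v).
Walk from root:
  at 4: both 13 and 15 > 4, go right
  at 22: both 13 and 15 < 22, go left
  at 15: 13 <= 15 <= 15, this is the LCA
LCA = 15


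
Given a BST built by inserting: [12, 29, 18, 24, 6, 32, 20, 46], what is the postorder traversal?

Tree insertion order: [12, 29, 18, 24, 6, 32, 20, 46]
Tree (level-order array): [12, 6, 29, None, None, 18, 32, None, 24, None, 46, 20]
Postorder traversal: [6, 20, 24, 18, 46, 32, 29, 12]


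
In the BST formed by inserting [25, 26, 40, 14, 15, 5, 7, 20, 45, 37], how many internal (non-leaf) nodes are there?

Tree built from: [25, 26, 40, 14, 15, 5, 7, 20, 45, 37]
Tree (level-order array): [25, 14, 26, 5, 15, None, 40, None, 7, None, 20, 37, 45]
Rule: An internal node has at least one child.
Per-node child counts:
  node 25: 2 child(ren)
  node 14: 2 child(ren)
  node 5: 1 child(ren)
  node 7: 0 child(ren)
  node 15: 1 child(ren)
  node 20: 0 child(ren)
  node 26: 1 child(ren)
  node 40: 2 child(ren)
  node 37: 0 child(ren)
  node 45: 0 child(ren)
Matching nodes: [25, 14, 5, 15, 26, 40]
Count of internal (non-leaf) nodes: 6


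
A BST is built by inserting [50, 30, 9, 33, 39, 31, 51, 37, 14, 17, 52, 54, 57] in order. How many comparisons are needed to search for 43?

Search path for 43: 50 -> 30 -> 33 -> 39
Found: False
Comparisons: 4


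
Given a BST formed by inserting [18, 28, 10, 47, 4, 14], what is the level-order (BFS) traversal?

Tree insertion order: [18, 28, 10, 47, 4, 14]
Tree (level-order array): [18, 10, 28, 4, 14, None, 47]
BFS from the root, enqueuing left then right child of each popped node:
  queue [18] -> pop 18, enqueue [10, 28], visited so far: [18]
  queue [10, 28] -> pop 10, enqueue [4, 14], visited so far: [18, 10]
  queue [28, 4, 14] -> pop 28, enqueue [47], visited so far: [18, 10, 28]
  queue [4, 14, 47] -> pop 4, enqueue [none], visited so far: [18, 10, 28, 4]
  queue [14, 47] -> pop 14, enqueue [none], visited so far: [18, 10, 28, 4, 14]
  queue [47] -> pop 47, enqueue [none], visited so far: [18, 10, 28, 4, 14, 47]
Result: [18, 10, 28, 4, 14, 47]


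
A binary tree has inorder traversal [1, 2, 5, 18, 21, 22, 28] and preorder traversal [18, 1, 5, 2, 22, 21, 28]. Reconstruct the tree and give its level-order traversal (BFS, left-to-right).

Inorder:  [1, 2, 5, 18, 21, 22, 28]
Preorder: [18, 1, 5, 2, 22, 21, 28]
Algorithm: preorder visits root first, so consume preorder in order;
for each root, split the current inorder slice at that value into
left-subtree inorder and right-subtree inorder, then recurse.
Recursive splits:
  root=18; inorder splits into left=[1, 2, 5], right=[21, 22, 28]
  root=1; inorder splits into left=[], right=[2, 5]
  root=5; inorder splits into left=[2], right=[]
  root=2; inorder splits into left=[], right=[]
  root=22; inorder splits into left=[21], right=[28]
  root=21; inorder splits into left=[], right=[]
  root=28; inorder splits into left=[], right=[]
Reconstructed level-order: [18, 1, 22, 5, 21, 28, 2]


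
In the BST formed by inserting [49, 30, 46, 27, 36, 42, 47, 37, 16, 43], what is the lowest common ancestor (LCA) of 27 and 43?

Tree insertion order: [49, 30, 46, 27, 36, 42, 47, 37, 16, 43]
Tree (level-order array): [49, 30, None, 27, 46, 16, None, 36, 47, None, None, None, 42, None, None, 37, 43]
In a BST, the LCA of p=27, q=43 is the first node v on the
root-to-leaf path with p <= v <= q (go left if both < v, right if both > v).
Walk from root:
  at 49: both 27 and 43 < 49, go left
  at 30: 27 <= 30 <= 43, this is the LCA
LCA = 30


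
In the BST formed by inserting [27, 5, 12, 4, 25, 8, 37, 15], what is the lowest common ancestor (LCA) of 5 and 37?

Tree insertion order: [27, 5, 12, 4, 25, 8, 37, 15]
Tree (level-order array): [27, 5, 37, 4, 12, None, None, None, None, 8, 25, None, None, 15]
In a BST, the LCA of p=5, q=37 is the first node v on the
root-to-leaf path with p <= v <= q (go left if both < v, right if both > v).
Walk from root:
  at 27: 5 <= 27 <= 37, this is the LCA
LCA = 27


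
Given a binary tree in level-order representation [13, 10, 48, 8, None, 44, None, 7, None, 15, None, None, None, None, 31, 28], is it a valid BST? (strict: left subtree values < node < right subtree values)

Level-order array: [13, 10, 48, 8, None, 44, None, 7, None, 15, None, None, None, None, 31, 28]
Validate using subtree bounds (lo, hi): at each node, require lo < value < hi,
then recurse left with hi=value and right with lo=value.
Preorder trace (stopping at first violation):
  at node 13 with bounds (-inf, +inf): OK
  at node 10 with bounds (-inf, 13): OK
  at node 8 with bounds (-inf, 10): OK
  at node 7 with bounds (-inf, 8): OK
  at node 48 with bounds (13, +inf): OK
  at node 44 with bounds (13, 48): OK
  at node 15 with bounds (13, 44): OK
  at node 31 with bounds (15, 44): OK
  at node 28 with bounds (15, 31): OK
No violation found at any node.
Result: Valid BST


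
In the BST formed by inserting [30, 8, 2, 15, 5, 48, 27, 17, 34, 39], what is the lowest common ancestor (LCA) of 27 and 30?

Tree insertion order: [30, 8, 2, 15, 5, 48, 27, 17, 34, 39]
Tree (level-order array): [30, 8, 48, 2, 15, 34, None, None, 5, None, 27, None, 39, None, None, 17]
In a BST, the LCA of p=27, q=30 is the first node v on the
root-to-leaf path with p <= v <= q (go left if both < v, right if both > v).
Walk from root:
  at 30: 27 <= 30 <= 30, this is the LCA
LCA = 30


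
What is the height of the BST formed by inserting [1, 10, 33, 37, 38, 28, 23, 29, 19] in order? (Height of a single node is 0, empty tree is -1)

Insertion order: [1, 10, 33, 37, 38, 28, 23, 29, 19]
Tree (level-order array): [1, None, 10, None, 33, 28, 37, 23, 29, None, 38, 19]
Compute height bottom-up (empty subtree = -1):
  height(19) = 1 + max(-1, -1) = 0
  height(23) = 1 + max(0, -1) = 1
  height(29) = 1 + max(-1, -1) = 0
  height(28) = 1 + max(1, 0) = 2
  height(38) = 1 + max(-1, -1) = 0
  height(37) = 1 + max(-1, 0) = 1
  height(33) = 1 + max(2, 1) = 3
  height(10) = 1 + max(-1, 3) = 4
  height(1) = 1 + max(-1, 4) = 5
Height = 5


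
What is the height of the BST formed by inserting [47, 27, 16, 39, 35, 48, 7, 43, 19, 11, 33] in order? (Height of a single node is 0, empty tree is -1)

Insertion order: [47, 27, 16, 39, 35, 48, 7, 43, 19, 11, 33]
Tree (level-order array): [47, 27, 48, 16, 39, None, None, 7, 19, 35, 43, None, 11, None, None, 33]
Compute height bottom-up (empty subtree = -1):
  height(11) = 1 + max(-1, -1) = 0
  height(7) = 1 + max(-1, 0) = 1
  height(19) = 1 + max(-1, -1) = 0
  height(16) = 1 + max(1, 0) = 2
  height(33) = 1 + max(-1, -1) = 0
  height(35) = 1 + max(0, -1) = 1
  height(43) = 1 + max(-1, -1) = 0
  height(39) = 1 + max(1, 0) = 2
  height(27) = 1 + max(2, 2) = 3
  height(48) = 1 + max(-1, -1) = 0
  height(47) = 1 + max(3, 0) = 4
Height = 4


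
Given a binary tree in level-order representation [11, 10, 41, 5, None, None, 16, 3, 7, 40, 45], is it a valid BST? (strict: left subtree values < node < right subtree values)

Level-order array: [11, 10, 41, 5, None, None, 16, 3, 7, 40, 45]
Validate using subtree bounds (lo, hi): at each node, require lo < value < hi,
then recurse left with hi=value and right with lo=value.
Preorder trace (stopping at first violation):
  at node 11 with bounds (-inf, +inf): OK
  at node 10 with bounds (-inf, 11): OK
  at node 5 with bounds (-inf, 10): OK
  at node 3 with bounds (-inf, 5): OK
  at node 7 with bounds (5, 10): OK
  at node 41 with bounds (11, +inf): OK
  at node 16 with bounds (41, +inf): VIOLATION
Node 16 violates its bound: not (41 < 16 < +inf).
Result: Not a valid BST


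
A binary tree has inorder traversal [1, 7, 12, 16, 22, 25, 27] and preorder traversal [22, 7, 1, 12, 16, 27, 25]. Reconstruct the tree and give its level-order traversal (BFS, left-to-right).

Inorder:  [1, 7, 12, 16, 22, 25, 27]
Preorder: [22, 7, 1, 12, 16, 27, 25]
Algorithm: preorder visits root first, so consume preorder in order;
for each root, split the current inorder slice at that value into
left-subtree inorder and right-subtree inorder, then recurse.
Recursive splits:
  root=22; inorder splits into left=[1, 7, 12, 16], right=[25, 27]
  root=7; inorder splits into left=[1], right=[12, 16]
  root=1; inorder splits into left=[], right=[]
  root=12; inorder splits into left=[], right=[16]
  root=16; inorder splits into left=[], right=[]
  root=27; inorder splits into left=[25], right=[]
  root=25; inorder splits into left=[], right=[]
Reconstructed level-order: [22, 7, 27, 1, 12, 25, 16]


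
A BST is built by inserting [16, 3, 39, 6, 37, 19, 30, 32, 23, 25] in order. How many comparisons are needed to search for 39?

Search path for 39: 16 -> 39
Found: True
Comparisons: 2


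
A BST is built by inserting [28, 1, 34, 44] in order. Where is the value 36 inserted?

Starting tree (level order): [28, 1, 34, None, None, None, 44]
Insertion path: 28 -> 34 -> 44
Result: insert 36 as left child of 44
Final tree (level order): [28, 1, 34, None, None, None, 44, 36]


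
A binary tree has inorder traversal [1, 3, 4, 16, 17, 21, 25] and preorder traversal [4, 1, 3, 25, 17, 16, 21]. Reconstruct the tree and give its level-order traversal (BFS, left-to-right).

Inorder:  [1, 3, 4, 16, 17, 21, 25]
Preorder: [4, 1, 3, 25, 17, 16, 21]
Algorithm: preorder visits root first, so consume preorder in order;
for each root, split the current inorder slice at that value into
left-subtree inorder and right-subtree inorder, then recurse.
Recursive splits:
  root=4; inorder splits into left=[1, 3], right=[16, 17, 21, 25]
  root=1; inorder splits into left=[], right=[3]
  root=3; inorder splits into left=[], right=[]
  root=25; inorder splits into left=[16, 17, 21], right=[]
  root=17; inorder splits into left=[16], right=[21]
  root=16; inorder splits into left=[], right=[]
  root=21; inorder splits into left=[], right=[]
Reconstructed level-order: [4, 1, 25, 3, 17, 16, 21]


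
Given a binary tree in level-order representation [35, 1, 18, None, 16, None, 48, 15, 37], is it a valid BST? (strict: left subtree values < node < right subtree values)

Level-order array: [35, 1, 18, None, 16, None, 48, 15, 37]
Validate using subtree bounds (lo, hi): at each node, require lo < value < hi,
then recurse left with hi=value and right with lo=value.
Preorder trace (stopping at first violation):
  at node 35 with bounds (-inf, +inf): OK
  at node 1 with bounds (-inf, 35): OK
  at node 16 with bounds (1, 35): OK
  at node 15 with bounds (1, 16): OK
  at node 37 with bounds (16, 35): VIOLATION
Node 37 violates its bound: not (16 < 37 < 35).
Result: Not a valid BST


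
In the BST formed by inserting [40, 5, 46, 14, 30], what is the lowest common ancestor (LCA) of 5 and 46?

Tree insertion order: [40, 5, 46, 14, 30]
Tree (level-order array): [40, 5, 46, None, 14, None, None, None, 30]
In a BST, the LCA of p=5, q=46 is the first node v on the
root-to-leaf path with p <= v <= q (go left if both < v, right if both > v).
Walk from root:
  at 40: 5 <= 40 <= 46, this is the LCA
LCA = 40


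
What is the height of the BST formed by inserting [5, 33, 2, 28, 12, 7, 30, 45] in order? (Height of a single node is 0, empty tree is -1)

Insertion order: [5, 33, 2, 28, 12, 7, 30, 45]
Tree (level-order array): [5, 2, 33, None, None, 28, 45, 12, 30, None, None, 7]
Compute height bottom-up (empty subtree = -1):
  height(2) = 1 + max(-1, -1) = 0
  height(7) = 1 + max(-1, -1) = 0
  height(12) = 1 + max(0, -1) = 1
  height(30) = 1 + max(-1, -1) = 0
  height(28) = 1 + max(1, 0) = 2
  height(45) = 1 + max(-1, -1) = 0
  height(33) = 1 + max(2, 0) = 3
  height(5) = 1 + max(0, 3) = 4
Height = 4


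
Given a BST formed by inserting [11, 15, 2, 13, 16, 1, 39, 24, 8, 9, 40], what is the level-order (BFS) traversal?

Tree insertion order: [11, 15, 2, 13, 16, 1, 39, 24, 8, 9, 40]
Tree (level-order array): [11, 2, 15, 1, 8, 13, 16, None, None, None, 9, None, None, None, 39, None, None, 24, 40]
BFS from the root, enqueuing left then right child of each popped node:
  queue [11] -> pop 11, enqueue [2, 15], visited so far: [11]
  queue [2, 15] -> pop 2, enqueue [1, 8], visited so far: [11, 2]
  queue [15, 1, 8] -> pop 15, enqueue [13, 16], visited so far: [11, 2, 15]
  queue [1, 8, 13, 16] -> pop 1, enqueue [none], visited so far: [11, 2, 15, 1]
  queue [8, 13, 16] -> pop 8, enqueue [9], visited so far: [11, 2, 15, 1, 8]
  queue [13, 16, 9] -> pop 13, enqueue [none], visited so far: [11, 2, 15, 1, 8, 13]
  queue [16, 9] -> pop 16, enqueue [39], visited so far: [11, 2, 15, 1, 8, 13, 16]
  queue [9, 39] -> pop 9, enqueue [none], visited so far: [11, 2, 15, 1, 8, 13, 16, 9]
  queue [39] -> pop 39, enqueue [24, 40], visited so far: [11, 2, 15, 1, 8, 13, 16, 9, 39]
  queue [24, 40] -> pop 24, enqueue [none], visited so far: [11, 2, 15, 1, 8, 13, 16, 9, 39, 24]
  queue [40] -> pop 40, enqueue [none], visited so far: [11, 2, 15, 1, 8, 13, 16, 9, 39, 24, 40]
Result: [11, 2, 15, 1, 8, 13, 16, 9, 39, 24, 40]


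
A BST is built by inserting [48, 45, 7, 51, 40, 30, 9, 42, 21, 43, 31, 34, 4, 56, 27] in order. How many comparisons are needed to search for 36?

Search path for 36: 48 -> 45 -> 7 -> 40 -> 30 -> 31 -> 34
Found: False
Comparisons: 7


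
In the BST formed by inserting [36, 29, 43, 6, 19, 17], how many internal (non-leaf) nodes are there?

Tree built from: [36, 29, 43, 6, 19, 17]
Tree (level-order array): [36, 29, 43, 6, None, None, None, None, 19, 17]
Rule: An internal node has at least one child.
Per-node child counts:
  node 36: 2 child(ren)
  node 29: 1 child(ren)
  node 6: 1 child(ren)
  node 19: 1 child(ren)
  node 17: 0 child(ren)
  node 43: 0 child(ren)
Matching nodes: [36, 29, 6, 19]
Count of internal (non-leaf) nodes: 4


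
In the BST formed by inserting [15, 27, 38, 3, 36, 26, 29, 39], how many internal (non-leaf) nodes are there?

Tree built from: [15, 27, 38, 3, 36, 26, 29, 39]
Tree (level-order array): [15, 3, 27, None, None, 26, 38, None, None, 36, 39, 29]
Rule: An internal node has at least one child.
Per-node child counts:
  node 15: 2 child(ren)
  node 3: 0 child(ren)
  node 27: 2 child(ren)
  node 26: 0 child(ren)
  node 38: 2 child(ren)
  node 36: 1 child(ren)
  node 29: 0 child(ren)
  node 39: 0 child(ren)
Matching nodes: [15, 27, 38, 36]
Count of internal (non-leaf) nodes: 4


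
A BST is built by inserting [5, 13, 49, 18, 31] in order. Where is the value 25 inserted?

Starting tree (level order): [5, None, 13, None, 49, 18, None, None, 31]
Insertion path: 5 -> 13 -> 49 -> 18 -> 31
Result: insert 25 as left child of 31
Final tree (level order): [5, None, 13, None, 49, 18, None, None, 31, 25]


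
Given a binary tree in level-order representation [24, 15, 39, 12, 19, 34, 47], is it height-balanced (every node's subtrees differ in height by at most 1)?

Tree (level-order array): [24, 15, 39, 12, 19, 34, 47]
Definition: a tree is height-balanced if, at every node, |h(left) - h(right)| <= 1 (empty subtree has height -1).
Bottom-up per-node check:
  node 12: h_left=-1, h_right=-1, diff=0 [OK], height=0
  node 19: h_left=-1, h_right=-1, diff=0 [OK], height=0
  node 15: h_left=0, h_right=0, diff=0 [OK], height=1
  node 34: h_left=-1, h_right=-1, diff=0 [OK], height=0
  node 47: h_left=-1, h_right=-1, diff=0 [OK], height=0
  node 39: h_left=0, h_right=0, diff=0 [OK], height=1
  node 24: h_left=1, h_right=1, diff=0 [OK], height=2
All nodes satisfy the balance condition.
Result: Balanced


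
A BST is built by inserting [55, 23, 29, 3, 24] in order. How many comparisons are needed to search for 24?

Search path for 24: 55 -> 23 -> 29 -> 24
Found: True
Comparisons: 4


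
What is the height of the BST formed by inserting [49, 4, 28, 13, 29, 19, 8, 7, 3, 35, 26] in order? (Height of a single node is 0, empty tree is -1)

Insertion order: [49, 4, 28, 13, 29, 19, 8, 7, 3, 35, 26]
Tree (level-order array): [49, 4, None, 3, 28, None, None, 13, 29, 8, 19, None, 35, 7, None, None, 26]
Compute height bottom-up (empty subtree = -1):
  height(3) = 1 + max(-1, -1) = 0
  height(7) = 1 + max(-1, -1) = 0
  height(8) = 1 + max(0, -1) = 1
  height(26) = 1 + max(-1, -1) = 0
  height(19) = 1 + max(-1, 0) = 1
  height(13) = 1 + max(1, 1) = 2
  height(35) = 1 + max(-1, -1) = 0
  height(29) = 1 + max(-1, 0) = 1
  height(28) = 1 + max(2, 1) = 3
  height(4) = 1 + max(0, 3) = 4
  height(49) = 1 + max(4, -1) = 5
Height = 5


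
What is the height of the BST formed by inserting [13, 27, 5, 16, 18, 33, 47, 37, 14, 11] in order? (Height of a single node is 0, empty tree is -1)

Insertion order: [13, 27, 5, 16, 18, 33, 47, 37, 14, 11]
Tree (level-order array): [13, 5, 27, None, 11, 16, 33, None, None, 14, 18, None, 47, None, None, None, None, 37]
Compute height bottom-up (empty subtree = -1):
  height(11) = 1 + max(-1, -1) = 0
  height(5) = 1 + max(-1, 0) = 1
  height(14) = 1 + max(-1, -1) = 0
  height(18) = 1 + max(-1, -1) = 0
  height(16) = 1 + max(0, 0) = 1
  height(37) = 1 + max(-1, -1) = 0
  height(47) = 1 + max(0, -1) = 1
  height(33) = 1 + max(-1, 1) = 2
  height(27) = 1 + max(1, 2) = 3
  height(13) = 1 + max(1, 3) = 4
Height = 4


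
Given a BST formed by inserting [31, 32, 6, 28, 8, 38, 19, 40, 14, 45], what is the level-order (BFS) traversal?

Tree insertion order: [31, 32, 6, 28, 8, 38, 19, 40, 14, 45]
Tree (level-order array): [31, 6, 32, None, 28, None, 38, 8, None, None, 40, None, 19, None, 45, 14]
BFS from the root, enqueuing left then right child of each popped node:
  queue [31] -> pop 31, enqueue [6, 32], visited so far: [31]
  queue [6, 32] -> pop 6, enqueue [28], visited so far: [31, 6]
  queue [32, 28] -> pop 32, enqueue [38], visited so far: [31, 6, 32]
  queue [28, 38] -> pop 28, enqueue [8], visited so far: [31, 6, 32, 28]
  queue [38, 8] -> pop 38, enqueue [40], visited so far: [31, 6, 32, 28, 38]
  queue [8, 40] -> pop 8, enqueue [19], visited so far: [31, 6, 32, 28, 38, 8]
  queue [40, 19] -> pop 40, enqueue [45], visited so far: [31, 6, 32, 28, 38, 8, 40]
  queue [19, 45] -> pop 19, enqueue [14], visited so far: [31, 6, 32, 28, 38, 8, 40, 19]
  queue [45, 14] -> pop 45, enqueue [none], visited so far: [31, 6, 32, 28, 38, 8, 40, 19, 45]
  queue [14] -> pop 14, enqueue [none], visited so far: [31, 6, 32, 28, 38, 8, 40, 19, 45, 14]
Result: [31, 6, 32, 28, 38, 8, 40, 19, 45, 14]


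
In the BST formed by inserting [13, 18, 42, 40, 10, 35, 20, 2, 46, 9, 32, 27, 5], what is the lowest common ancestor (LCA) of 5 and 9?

Tree insertion order: [13, 18, 42, 40, 10, 35, 20, 2, 46, 9, 32, 27, 5]
Tree (level-order array): [13, 10, 18, 2, None, None, 42, None, 9, 40, 46, 5, None, 35, None, None, None, None, None, 20, None, None, 32, 27]
In a BST, the LCA of p=5, q=9 is the first node v on the
root-to-leaf path with p <= v <= q (go left if both < v, right if both > v).
Walk from root:
  at 13: both 5 and 9 < 13, go left
  at 10: both 5 and 9 < 10, go left
  at 2: both 5 and 9 > 2, go right
  at 9: 5 <= 9 <= 9, this is the LCA
LCA = 9


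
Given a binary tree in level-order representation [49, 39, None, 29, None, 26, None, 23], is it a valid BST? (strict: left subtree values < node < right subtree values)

Level-order array: [49, 39, None, 29, None, 26, None, 23]
Validate using subtree bounds (lo, hi): at each node, require lo < value < hi,
then recurse left with hi=value and right with lo=value.
Preorder trace (stopping at first violation):
  at node 49 with bounds (-inf, +inf): OK
  at node 39 with bounds (-inf, 49): OK
  at node 29 with bounds (-inf, 39): OK
  at node 26 with bounds (-inf, 29): OK
  at node 23 with bounds (-inf, 26): OK
No violation found at any node.
Result: Valid BST


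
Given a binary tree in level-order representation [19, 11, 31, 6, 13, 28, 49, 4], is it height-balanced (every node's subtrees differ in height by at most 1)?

Tree (level-order array): [19, 11, 31, 6, 13, 28, 49, 4]
Definition: a tree is height-balanced if, at every node, |h(left) - h(right)| <= 1 (empty subtree has height -1).
Bottom-up per-node check:
  node 4: h_left=-1, h_right=-1, diff=0 [OK], height=0
  node 6: h_left=0, h_right=-1, diff=1 [OK], height=1
  node 13: h_left=-1, h_right=-1, diff=0 [OK], height=0
  node 11: h_left=1, h_right=0, diff=1 [OK], height=2
  node 28: h_left=-1, h_right=-1, diff=0 [OK], height=0
  node 49: h_left=-1, h_right=-1, diff=0 [OK], height=0
  node 31: h_left=0, h_right=0, diff=0 [OK], height=1
  node 19: h_left=2, h_right=1, diff=1 [OK], height=3
All nodes satisfy the balance condition.
Result: Balanced


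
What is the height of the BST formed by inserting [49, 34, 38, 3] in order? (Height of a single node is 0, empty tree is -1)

Insertion order: [49, 34, 38, 3]
Tree (level-order array): [49, 34, None, 3, 38]
Compute height bottom-up (empty subtree = -1):
  height(3) = 1 + max(-1, -1) = 0
  height(38) = 1 + max(-1, -1) = 0
  height(34) = 1 + max(0, 0) = 1
  height(49) = 1 + max(1, -1) = 2
Height = 2


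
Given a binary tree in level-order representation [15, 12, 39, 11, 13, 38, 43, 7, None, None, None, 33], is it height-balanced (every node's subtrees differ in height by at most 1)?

Tree (level-order array): [15, 12, 39, 11, 13, 38, 43, 7, None, None, None, 33]
Definition: a tree is height-balanced if, at every node, |h(left) - h(right)| <= 1 (empty subtree has height -1).
Bottom-up per-node check:
  node 7: h_left=-1, h_right=-1, diff=0 [OK], height=0
  node 11: h_left=0, h_right=-1, diff=1 [OK], height=1
  node 13: h_left=-1, h_right=-1, diff=0 [OK], height=0
  node 12: h_left=1, h_right=0, diff=1 [OK], height=2
  node 33: h_left=-1, h_right=-1, diff=0 [OK], height=0
  node 38: h_left=0, h_right=-1, diff=1 [OK], height=1
  node 43: h_left=-1, h_right=-1, diff=0 [OK], height=0
  node 39: h_left=1, h_right=0, diff=1 [OK], height=2
  node 15: h_left=2, h_right=2, diff=0 [OK], height=3
All nodes satisfy the balance condition.
Result: Balanced


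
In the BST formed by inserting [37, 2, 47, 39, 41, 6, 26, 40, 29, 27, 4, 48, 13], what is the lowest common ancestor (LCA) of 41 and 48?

Tree insertion order: [37, 2, 47, 39, 41, 6, 26, 40, 29, 27, 4, 48, 13]
Tree (level-order array): [37, 2, 47, None, 6, 39, 48, 4, 26, None, 41, None, None, None, None, 13, 29, 40, None, None, None, 27]
In a BST, the LCA of p=41, q=48 is the first node v on the
root-to-leaf path with p <= v <= q (go left if both < v, right if both > v).
Walk from root:
  at 37: both 41 and 48 > 37, go right
  at 47: 41 <= 47 <= 48, this is the LCA
LCA = 47


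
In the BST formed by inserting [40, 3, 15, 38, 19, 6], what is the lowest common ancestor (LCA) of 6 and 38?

Tree insertion order: [40, 3, 15, 38, 19, 6]
Tree (level-order array): [40, 3, None, None, 15, 6, 38, None, None, 19]
In a BST, the LCA of p=6, q=38 is the first node v on the
root-to-leaf path with p <= v <= q (go left if both < v, right if both > v).
Walk from root:
  at 40: both 6 and 38 < 40, go left
  at 3: both 6 and 38 > 3, go right
  at 15: 6 <= 15 <= 38, this is the LCA
LCA = 15


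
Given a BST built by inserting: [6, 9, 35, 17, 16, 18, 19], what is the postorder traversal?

Tree insertion order: [6, 9, 35, 17, 16, 18, 19]
Tree (level-order array): [6, None, 9, None, 35, 17, None, 16, 18, None, None, None, 19]
Postorder traversal: [16, 19, 18, 17, 35, 9, 6]


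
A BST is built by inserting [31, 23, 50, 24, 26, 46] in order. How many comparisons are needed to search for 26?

Search path for 26: 31 -> 23 -> 24 -> 26
Found: True
Comparisons: 4


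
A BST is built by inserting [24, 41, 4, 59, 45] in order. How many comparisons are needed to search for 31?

Search path for 31: 24 -> 41
Found: False
Comparisons: 2


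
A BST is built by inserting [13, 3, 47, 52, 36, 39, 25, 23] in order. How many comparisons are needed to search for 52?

Search path for 52: 13 -> 47 -> 52
Found: True
Comparisons: 3


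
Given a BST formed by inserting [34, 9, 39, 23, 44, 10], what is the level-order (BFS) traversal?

Tree insertion order: [34, 9, 39, 23, 44, 10]
Tree (level-order array): [34, 9, 39, None, 23, None, 44, 10]
BFS from the root, enqueuing left then right child of each popped node:
  queue [34] -> pop 34, enqueue [9, 39], visited so far: [34]
  queue [9, 39] -> pop 9, enqueue [23], visited so far: [34, 9]
  queue [39, 23] -> pop 39, enqueue [44], visited so far: [34, 9, 39]
  queue [23, 44] -> pop 23, enqueue [10], visited so far: [34, 9, 39, 23]
  queue [44, 10] -> pop 44, enqueue [none], visited so far: [34, 9, 39, 23, 44]
  queue [10] -> pop 10, enqueue [none], visited so far: [34, 9, 39, 23, 44, 10]
Result: [34, 9, 39, 23, 44, 10]


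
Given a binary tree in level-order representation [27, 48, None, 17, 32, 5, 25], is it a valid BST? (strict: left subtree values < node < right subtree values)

Level-order array: [27, 48, None, 17, 32, 5, 25]
Validate using subtree bounds (lo, hi): at each node, require lo < value < hi,
then recurse left with hi=value and right with lo=value.
Preorder trace (stopping at first violation):
  at node 27 with bounds (-inf, +inf): OK
  at node 48 with bounds (-inf, 27): VIOLATION
Node 48 violates its bound: not (-inf < 48 < 27).
Result: Not a valid BST


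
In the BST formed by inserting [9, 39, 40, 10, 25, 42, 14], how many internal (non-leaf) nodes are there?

Tree built from: [9, 39, 40, 10, 25, 42, 14]
Tree (level-order array): [9, None, 39, 10, 40, None, 25, None, 42, 14]
Rule: An internal node has at least one child.
Per-node child counts:
  node 9: 1 child(ren)
  node 39: 2 child(ren)
  node 10: 1 child(ren)
  node 25: 1 child(ren)
  node 14: 0 child(ren)
  node 40: 1 child(ren)
  node 42: 0 child(ren)
Matching nodes: [9, 39, 10, 25, 40]
Count of internal (non-leaf) nodes: 5


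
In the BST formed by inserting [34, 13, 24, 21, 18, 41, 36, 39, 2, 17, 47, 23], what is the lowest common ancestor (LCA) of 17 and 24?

Tree insertion order: [34, 13, 24, 21, 18, 41, 36, 39, 2, 17, 47, 23]
Tree (level-order array): [34, 13, 41, 2, 24, 36, 47, None, None, 21, None, None, 39, None, None, 18, 23, None, None, 17]
In a BST, the LCA of p=17, q=24 is the first node v on the
root-to-leaf path with p <= v <= q (go left if both < v, right if both > v).
Walk from root:
  at 34: both 17 and 24 < 34, go left
  at 13: both 17 and 24 > 13, go right
  at 24: 17 <= 24 <= 24, this is the LCA
LCA = 24


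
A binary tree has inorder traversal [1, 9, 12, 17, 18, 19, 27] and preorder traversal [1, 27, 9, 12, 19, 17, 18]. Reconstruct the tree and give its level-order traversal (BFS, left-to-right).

Inorder:  [1, 9, 12, 17, 18, 19, 27]
Preorder: [1, 27, 9, 12, 19, 17, 18]
Algorithm: preorder visits root first, so consume preorder in order;
for each root, split the current inorder slice at that value into
left-subtree inorder and right-subtree inorder, then recurse.
Recursive splits:
  root=1; inorder splits into left=[], right=[9, 12, 17, 18, 19, 27]
  root=27; inorder splits into left=[9, 12, 17, 18, 19], right=[]
  root=9; inorder splits into left=[], right=[12, 17, 18, 19]
  root=12; inorder splits into left=[], right=[17, 18, 19]
  root=19; inorder splits into left=[17, 18], right=[]
  root=17; inorder splits into left=[], right=[18]
  root=18; inorder splits into left=[], right=[]
Reconstructed level-order: [1, 27, 9, 12, 19, 17, 18]


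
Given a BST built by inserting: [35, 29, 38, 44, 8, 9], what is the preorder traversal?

Tree insertion order: [35, 29, 38, 44, 8, 9]
Tree (level-order array): [35, 29, 38, 8, None, None, 44, None, 9]
Preorder traversal: [35, 29, 8, 9, 38, 44]


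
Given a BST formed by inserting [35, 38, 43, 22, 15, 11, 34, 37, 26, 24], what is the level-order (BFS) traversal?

Tree insertion order: [35, 38, 43, 22, 15, 11, 34, 37, 26, 24]
Tree (level-order array): [35, 22, 38, 15, 34, 37, 43, 11, None, 26, None, None, None, None, None, None, None, 24]
BFS from the root, enqueuing left then right child of each popped node:
  queue [35] -> pop 35, enqueue [22, 38], visited so far: [35]
  queue [22, 38] -> pop 22, enqueue [15, 34], visited so far: [35, 22]
  queue [38, 15, 34] -> pop 38, enqueue [37, 43], visited so far: [35, 22, 38]
  queue [15, 34, 37, 43] -> pop 15, enqueue [11], visited so far: [35, 22, 38, 15]
  queue [34, 37, 43, 11] -> pop 34, enqueue [26], visited so far: [35, 22, 38, 15, 34]
  queue [37, 43, 11, 26] -> pop 37, enqueue [none], visited so far: [35, 22, 38, 15, 34, 37]
  queue [43, 11, 26] -> pop 43, enqueue [none], visited so far: [35, 22, 38, 15, 34, 37, 43]
  queue [11, 26] -> pop 11, enqueue [none], visited so far: [35, 22, 38, 15, 34, 37, 43, 11]
  queue [26] -> pop 26, enqueue [24], visited so far: [35, 22, 38, 15, 34, 37, 43, 11, 26]
  queue [24] -> pop 24, enqueue [none], visited so far: [35, 22, 38, 15, 34, 37, 43, 11, 26, 24]
Result: [35, 22, 38, 15, 34, 37, 43, 11, 26, 24]


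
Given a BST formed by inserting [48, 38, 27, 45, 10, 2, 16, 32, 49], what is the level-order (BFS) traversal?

Tree insertion order: [48, 38, 27, 45, 10, 2, 16, 32, 49]
Tree (level-order array): [48, 38, 49, 27, 45, None, None, 10, 32, None, None, 2, 16]
BFS from the root, enqueuing left then right child of each popped node:
  queue [48] -> pop 48, enqueue [38, 49], visited so far: [48]
  queue [38, 49] -> pop 38, enqueue [27, 45], visited so far: [48, 38]
  queue [49, 27, 45] -> pop 49, enqueue [none], visited so far: [48, 38, 49]
  queue [27, 45] -> pop 27, enqueue [10, 32], visited so far: [48, 38, 49, 27]
  queue [45, 10, 32] -> pop 45, enqueue [none], visited so far: [48, 38, 49, 27, 45]
  queue [10, 32] -> pop 10, enqueue [2, 16], visited so far: [48, 38, 49, 27, 45, 10]
  queue [32, 2, 16] -> pop 32, enqueue [none], visited so far: [48, 38, 49, 27, 45, 10, 32]
  queue [2, 16] -> pop 2, enqueue [none], visited so far: [48, 38, 49, 27, 45, 10, 32, 2]
  queue [16] -> pop 16, enqueue [none], visited so far: [48, 38, 49, 27, 45, 10, 32, 2, 16]
Result: [48, 38, 49, 27, 45, 10, 32, 2, 16]


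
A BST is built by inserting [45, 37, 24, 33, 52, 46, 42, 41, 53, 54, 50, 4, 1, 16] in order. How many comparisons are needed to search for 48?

Search path for 48: 45 -> 52 -> 46 -> 50
Found: False
Comparisons: 4


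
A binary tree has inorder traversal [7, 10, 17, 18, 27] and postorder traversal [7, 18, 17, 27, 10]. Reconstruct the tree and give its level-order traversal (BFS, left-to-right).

Inorder:   [7, 10, 17, 18, 27]
Postorder: [7, 18, 17, 27, 10]
Algorithm: postorder visits root last, so walk postorder right-to-left;
each value is the root of the current inorder slice — split it at that
value, recurse on the right subtree first, then the left.
Recursive splits:
  root=10; inorder splits into left=[7], right=[17, 18, 27]
  root=27; inorder splits into left=[17, 18], right=[]
  root=17; inorder splits into left=[], right=[18]
  root=18; inorder splits into left=[], right=[]
  root=7; inorder splits into left=[], right=[]
Reconstructed level-order: [10, 7, 27, 17, 18]


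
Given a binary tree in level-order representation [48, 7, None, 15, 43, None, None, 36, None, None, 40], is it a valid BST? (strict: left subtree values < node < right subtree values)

Level-order array: [48, 7, None, 15, 43, None, None, 36, None, None, 40]
Validate using subtree bounds (lo, hi): at each node, require lo < value < hi,
then recurse left with hi=value and right with lo=value.
Preorder trace (stopping at first violation):
  at node 48 with bounds (-inf, +inf): OK
  at node 7 with bounds (-inf, 48): OK
  at node 15 with bounds (-inf, 7): VIOLATION
Node 15 violates its bound: not (-inf < 15 < 7).
Result: Not a valid BST


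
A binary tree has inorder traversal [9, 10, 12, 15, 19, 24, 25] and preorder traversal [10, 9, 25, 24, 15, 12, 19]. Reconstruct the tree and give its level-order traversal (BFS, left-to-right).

Inorder:  [9, 10, 12, 15, 19, 24, 25]
Preorder: [10, 9, 25, 24, 15, 12, 19]
Algorithm: preorder visits root first, so consume preorder in order;
for each root, split the current inorder slice at that value into
left-subtree inorder and right-subtree inorder, then recurse.
Recursive splits:
  root=10; inorder splits into left=[9], right=[12, 15, 19, 24, 25]
  root=9; inorder splits into left=[], right=[]
  root=25; inorder splits into left=[12, 15, 19, 24], right=[]
  root=24; inorder splits into left=[12, 15, 19], right=[]
  root=15; inorder splits into left=[12], right=[19]
  root=12; inorder splits into left=[], right=[]
  root=19; inorder splits into left=[], right=[]
Reconstructed level-order: [10, 9, 25, 24, 15, 12, 19]


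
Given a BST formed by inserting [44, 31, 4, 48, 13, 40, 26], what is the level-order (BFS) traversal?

Tree insertion order: [44, 31, 4, 48, 13, 40, 26]
Tree (level-order array): [44, 31, 48, 4, 40, None, None, None, 13, None, None, None, 26]
BFS from the root, enqueuing left then right child of each popped node:
  queue [44] -> pop 44, enqueue [31, 48], visited so far: [44]
  queue [31, 48] -> pop 31, enqueue [4, 40], visited so far: [44, 31]
  queue [48, 4, 40] -> pop 48, enqueue [none], visited so far: [44, 31, 48]
  queue [4, 40] -> pop 4, enqueue [13], visited so far: [44, 31, 48, 4]
  queue [40, 13] -> pop 40, enqueue [none], visited so far: [44, 31, 48, 4, 40]
  queue [13] -> pop 13, enqueue [26], visited so far: [44, 31, 48, 4, 40, 13]
  queue [26] -> pop 26, enqueue [none], visited so far: [44, 31, 48, 4, 40, 13, 26]
Result: [44, 31, 48, 4, 40, 13, 26]


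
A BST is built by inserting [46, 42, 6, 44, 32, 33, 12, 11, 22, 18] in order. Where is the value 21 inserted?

Starting tree (level order): [46, 42, None, 6, 44, None, 32, None, None, 12, 33, 11, 22, None, None, None, None, 18]
Insertion path: 46 -> 42 -> 6 -> 32 -> 12 -> 22 -> 18
Result: insert 21 as right child of 18
Final tree (level order): [46, 42, None, 6, 44, None, 32, None, None, 12, 33, 11, 22, None, None, None, None, 18, None, None, 21]


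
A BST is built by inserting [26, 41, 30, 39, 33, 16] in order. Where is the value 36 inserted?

Starting tree (level order): [26, 16, 41, None, None, 30, None, None, 39, 33]
Insertion path: 26 -> 41 -> 30 -> 39 -> 33
Result: insert 36 as right child of 33
Final tree (level order): [26, 16, 41, None, None, 30, None, None, 39, 33, None, None, 36]


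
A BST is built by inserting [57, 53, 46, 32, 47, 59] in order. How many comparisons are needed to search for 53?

Search path for 53: 57 -> 53
Found: True
Comparisons: 2


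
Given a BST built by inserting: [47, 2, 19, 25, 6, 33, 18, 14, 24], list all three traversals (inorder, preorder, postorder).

Tree insertion order: [47, 2, 19, 25, 6, 33, 18, 14, 24]
Tree (level-order array): [47, 2, None, None, 19, 6, 25, None, 18, 24, 33, 14]
Inorder (L, root, R): [2, 6, 14, 18, 19, 24, 25, 33, 47]
Preorder (root, L, R): [47, 2, 19, 6, 18, 14, 25, 24, 33]
Postorder (L, R, root): [14, 18, 6, 24, 33, 25, 19, 2, 47]


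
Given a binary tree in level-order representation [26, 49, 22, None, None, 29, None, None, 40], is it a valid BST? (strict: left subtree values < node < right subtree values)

Level-order array: [26, 49, 22, None, None, 29, None, None, 40]
Validate using subtree bounds (lo, hi): at each node, require lo < value < hi,
then recurse left with hi=value and right with lo=value.
Preorder trace (stopping at first violation):
  at node 26 with bounds (-inf, +inf): OK
  at node 49 with bounds (-inf, 26): VIOLATION
Node 49 violates its bound: not (-inf < 49 < 26).
Result: Not a valid BST


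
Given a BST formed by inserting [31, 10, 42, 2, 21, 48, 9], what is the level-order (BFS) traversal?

Tree insertion order: [31, 10, 42, 2, 21, 48, 9]
Tree (level-order array): [31, 10, 42, 2, 21, None, 48, None, 9]
BFS from the root, enqueuing left then right child of each popped node:
  queue [31] -> pop 31, enqueue [10, 42], visited so far: [31]
  queue [10, 42] -> pop 10, enqueue [2, 21], visited so far: [31, 10]
  queue [42, 2, 21] -> pop 42, enqueue [48], visited so far: [31, 10, 42]
  queue [2, 21, 48] -> pop 2, enqueue [9], visited so far: [31, 10, 42, 2]
  queue [21, 48, 9] -> pop 21, enqueue [none], visited so far: [31, 10, 42, 2, 21]
  queue [48, 9] -> pop 48, enqueue [none], visited so far: [31, 10, 42, 2, 21, 48]
  queue [9] -> pop 9, enqueue [none], visited so far: [31, 10, 42, 2, 21, 48, 9]
Result: [31, 10, 42, 2, 21, 48, 9]
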